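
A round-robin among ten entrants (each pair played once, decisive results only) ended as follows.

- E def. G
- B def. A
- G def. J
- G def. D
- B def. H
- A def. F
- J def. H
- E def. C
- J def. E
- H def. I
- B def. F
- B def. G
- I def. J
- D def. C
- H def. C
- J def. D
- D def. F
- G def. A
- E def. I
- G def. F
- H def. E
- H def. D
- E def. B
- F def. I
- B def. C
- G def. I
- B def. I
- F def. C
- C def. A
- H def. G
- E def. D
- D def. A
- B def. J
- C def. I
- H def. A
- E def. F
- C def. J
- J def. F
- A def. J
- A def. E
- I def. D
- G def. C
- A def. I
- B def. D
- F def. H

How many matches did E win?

E's results: beat B, C, D, F, G, I; lost to A, H, J.
That is 6 wins.

6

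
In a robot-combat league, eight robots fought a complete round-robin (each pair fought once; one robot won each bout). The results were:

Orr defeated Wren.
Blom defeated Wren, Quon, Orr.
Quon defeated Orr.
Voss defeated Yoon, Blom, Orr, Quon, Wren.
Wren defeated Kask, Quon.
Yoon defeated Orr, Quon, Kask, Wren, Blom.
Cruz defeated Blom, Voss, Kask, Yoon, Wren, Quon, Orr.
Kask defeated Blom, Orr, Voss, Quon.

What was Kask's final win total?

Kask's results: beat Quon, Orr, Voss, Blom; lost to Cruz, Wren, Yoon.
That is 4 wins.

4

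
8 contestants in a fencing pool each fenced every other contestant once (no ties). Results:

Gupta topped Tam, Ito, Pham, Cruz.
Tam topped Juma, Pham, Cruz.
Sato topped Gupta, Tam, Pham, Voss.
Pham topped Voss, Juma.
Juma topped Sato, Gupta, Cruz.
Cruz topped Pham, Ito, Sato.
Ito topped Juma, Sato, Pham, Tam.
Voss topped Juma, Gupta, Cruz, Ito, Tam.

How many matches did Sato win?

4

Sato's results: beat Voss, Tam, Gupta, Pham; lost to Cruz, Juma, Ito.
That is 4 wins.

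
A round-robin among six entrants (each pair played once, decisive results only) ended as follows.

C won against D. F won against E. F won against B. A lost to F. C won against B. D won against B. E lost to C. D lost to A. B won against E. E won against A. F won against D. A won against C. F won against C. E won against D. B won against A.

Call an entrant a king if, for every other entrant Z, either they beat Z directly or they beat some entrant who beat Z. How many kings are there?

1

A cannot reach F in two steps.
B cannot reach F in two steps.
C cannot reach F in two steps.
D cannot reach C, F in two steps.
E cannot reach F in two steps.
F reaches everyone (king).
Kings: F — 1.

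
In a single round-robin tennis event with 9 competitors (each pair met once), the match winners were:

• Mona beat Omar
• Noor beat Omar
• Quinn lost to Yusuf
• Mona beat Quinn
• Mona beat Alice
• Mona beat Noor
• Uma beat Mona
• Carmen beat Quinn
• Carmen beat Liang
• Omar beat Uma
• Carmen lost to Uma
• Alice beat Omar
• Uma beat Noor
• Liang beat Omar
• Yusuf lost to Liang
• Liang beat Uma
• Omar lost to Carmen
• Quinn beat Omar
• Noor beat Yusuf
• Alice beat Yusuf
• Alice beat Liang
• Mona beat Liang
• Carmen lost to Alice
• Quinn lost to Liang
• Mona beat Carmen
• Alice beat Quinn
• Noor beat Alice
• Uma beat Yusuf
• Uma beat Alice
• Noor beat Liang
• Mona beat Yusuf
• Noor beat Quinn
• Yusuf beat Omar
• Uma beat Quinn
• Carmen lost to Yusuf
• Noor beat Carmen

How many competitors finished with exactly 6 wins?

Win totals: Yusuf 3, Carmen 3, Uma 6, Alice 5, Quinn 1, Mona 7, Liang 4, Omar 1, Noor 6.
Exactly 6: Uma, Noor — 2 competitors.

2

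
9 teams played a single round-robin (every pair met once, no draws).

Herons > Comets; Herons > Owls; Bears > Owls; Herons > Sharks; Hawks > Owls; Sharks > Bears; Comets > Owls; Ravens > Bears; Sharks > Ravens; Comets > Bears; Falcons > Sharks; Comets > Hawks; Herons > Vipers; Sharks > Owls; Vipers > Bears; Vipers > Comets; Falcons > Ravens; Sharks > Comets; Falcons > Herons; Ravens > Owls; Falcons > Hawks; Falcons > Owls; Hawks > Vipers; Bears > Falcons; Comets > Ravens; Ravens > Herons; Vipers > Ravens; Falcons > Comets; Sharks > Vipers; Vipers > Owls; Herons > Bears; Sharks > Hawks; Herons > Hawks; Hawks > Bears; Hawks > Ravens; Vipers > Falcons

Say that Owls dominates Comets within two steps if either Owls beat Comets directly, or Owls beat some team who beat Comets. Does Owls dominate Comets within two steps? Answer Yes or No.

Owls did not beat Comets directly.
Owls beat no one, so there is no intermediate team.

No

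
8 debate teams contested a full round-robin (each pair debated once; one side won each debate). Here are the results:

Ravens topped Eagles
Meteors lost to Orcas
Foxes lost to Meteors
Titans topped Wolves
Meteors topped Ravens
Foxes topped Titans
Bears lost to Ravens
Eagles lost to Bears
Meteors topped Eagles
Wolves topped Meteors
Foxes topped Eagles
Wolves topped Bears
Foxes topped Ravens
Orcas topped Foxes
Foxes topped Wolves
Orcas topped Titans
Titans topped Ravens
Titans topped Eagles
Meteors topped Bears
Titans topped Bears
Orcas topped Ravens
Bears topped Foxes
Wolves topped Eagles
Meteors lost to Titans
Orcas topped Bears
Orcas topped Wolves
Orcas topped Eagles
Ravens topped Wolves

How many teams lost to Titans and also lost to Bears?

1

Titans beat: Meteors, Ravens, Bears, Wolves, Eagles.
Bears beat: Foxes, Eagles.
Both beat: Eagles — 1.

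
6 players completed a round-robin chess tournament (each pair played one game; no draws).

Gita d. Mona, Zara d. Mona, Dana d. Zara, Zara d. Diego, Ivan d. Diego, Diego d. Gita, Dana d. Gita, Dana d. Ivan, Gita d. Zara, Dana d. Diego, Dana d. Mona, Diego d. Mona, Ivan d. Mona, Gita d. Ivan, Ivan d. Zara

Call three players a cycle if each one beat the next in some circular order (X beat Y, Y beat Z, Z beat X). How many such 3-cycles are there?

Win totals: Ivan 3, Zara 2, Mona 0, Gita 3, Dana 5, Diego 2.
A player with w wins dominates both others in C(w,2) triples; summing gives 3 + 1 + 0 + 3 + 10 + 1 = 18 transitive triples.
Total triples C(6,3) = 20, so cyclic triples = 20 − 18 = 2.

2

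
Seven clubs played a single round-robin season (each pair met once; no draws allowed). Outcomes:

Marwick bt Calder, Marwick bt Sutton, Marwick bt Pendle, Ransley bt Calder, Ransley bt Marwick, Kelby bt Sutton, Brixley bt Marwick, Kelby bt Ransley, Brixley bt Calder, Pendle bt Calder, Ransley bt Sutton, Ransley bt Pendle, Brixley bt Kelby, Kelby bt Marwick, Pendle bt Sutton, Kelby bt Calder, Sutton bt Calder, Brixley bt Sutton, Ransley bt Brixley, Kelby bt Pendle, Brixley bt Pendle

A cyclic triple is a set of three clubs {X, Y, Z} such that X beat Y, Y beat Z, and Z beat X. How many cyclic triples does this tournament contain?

1

Win totals: Sutton 1, Kelby 5, Pendle 2, Calder 0, Brixley 5, Ransley 5, Marwick 3.
A club with w wins dominates both others in C(w,2) triples; summing gives 0 + 10 + 1 + 0 + 10 + 10 + 3 = 34 transitive triples.
Total triples C(7,3) = 35, so cyclic triples = 35 − 34 = 1.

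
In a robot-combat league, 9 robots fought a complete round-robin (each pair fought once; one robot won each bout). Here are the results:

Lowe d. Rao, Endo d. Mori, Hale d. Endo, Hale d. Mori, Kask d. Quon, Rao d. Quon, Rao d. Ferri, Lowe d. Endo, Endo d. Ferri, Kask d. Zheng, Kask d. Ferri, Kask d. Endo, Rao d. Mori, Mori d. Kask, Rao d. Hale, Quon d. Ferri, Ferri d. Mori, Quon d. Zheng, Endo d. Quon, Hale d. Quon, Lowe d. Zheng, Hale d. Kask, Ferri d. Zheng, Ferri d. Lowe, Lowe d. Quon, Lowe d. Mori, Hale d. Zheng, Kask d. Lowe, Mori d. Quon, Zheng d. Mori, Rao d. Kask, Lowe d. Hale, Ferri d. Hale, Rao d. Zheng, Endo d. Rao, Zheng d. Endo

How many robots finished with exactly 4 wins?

2

Win totals: Quon 2, Zheng 2, Endo 4, Lowe 6, Ferri 4, Mori 2, Rao 6, Hale 5, Kask 5.
Exactly 4: Endo, Ferri — 2 robots.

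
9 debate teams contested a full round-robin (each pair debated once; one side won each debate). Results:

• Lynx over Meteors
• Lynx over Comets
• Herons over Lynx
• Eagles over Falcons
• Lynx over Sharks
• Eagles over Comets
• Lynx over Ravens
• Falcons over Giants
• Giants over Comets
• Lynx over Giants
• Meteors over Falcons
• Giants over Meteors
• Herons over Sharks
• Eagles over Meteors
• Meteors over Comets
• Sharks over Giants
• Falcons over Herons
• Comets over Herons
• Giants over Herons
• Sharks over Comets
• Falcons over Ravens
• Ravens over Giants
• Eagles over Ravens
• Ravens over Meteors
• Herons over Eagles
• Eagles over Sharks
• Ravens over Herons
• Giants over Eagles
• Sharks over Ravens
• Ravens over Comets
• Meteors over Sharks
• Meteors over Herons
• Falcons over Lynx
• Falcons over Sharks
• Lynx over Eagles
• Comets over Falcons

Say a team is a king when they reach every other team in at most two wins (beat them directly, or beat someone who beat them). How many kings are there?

Meteors reaches everyone (king).
Herons reaches everyone (king).
Lynx reaches everyone (king).
Comets cannot reach Meteors in two steps.
Eagles reaches everyone (king).
Giants reaches everyone (king).
Sharks cannot reach Lynx in two steps.
Falcons reaches everyone (king).
Ravens reaches everyone (king).
Kings: Meteors, Herons, Lynx, Eagles, Giants, Falcons, Ravens — 7.

7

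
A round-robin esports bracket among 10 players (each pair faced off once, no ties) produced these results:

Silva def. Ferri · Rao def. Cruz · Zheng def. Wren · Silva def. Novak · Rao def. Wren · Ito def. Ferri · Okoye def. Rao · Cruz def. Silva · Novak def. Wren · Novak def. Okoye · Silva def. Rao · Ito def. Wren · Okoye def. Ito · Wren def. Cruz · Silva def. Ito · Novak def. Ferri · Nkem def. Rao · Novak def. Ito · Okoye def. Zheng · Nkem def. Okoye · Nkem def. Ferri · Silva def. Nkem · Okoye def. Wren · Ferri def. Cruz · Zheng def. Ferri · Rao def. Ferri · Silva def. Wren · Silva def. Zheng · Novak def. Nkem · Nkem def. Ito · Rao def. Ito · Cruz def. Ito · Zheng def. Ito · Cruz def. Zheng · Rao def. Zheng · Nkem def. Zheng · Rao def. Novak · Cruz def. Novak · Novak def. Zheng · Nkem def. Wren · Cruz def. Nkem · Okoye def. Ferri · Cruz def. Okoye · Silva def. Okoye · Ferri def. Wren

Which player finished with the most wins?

Silva

Win totals: Rao 6, Zheng 3, Novak 6, Cruz 6, Wren 1, Ito 2, Ferri 2, Nkem 6, Silva 8, Okoye 5.
Silva leads with 8 wins (next highest: 6).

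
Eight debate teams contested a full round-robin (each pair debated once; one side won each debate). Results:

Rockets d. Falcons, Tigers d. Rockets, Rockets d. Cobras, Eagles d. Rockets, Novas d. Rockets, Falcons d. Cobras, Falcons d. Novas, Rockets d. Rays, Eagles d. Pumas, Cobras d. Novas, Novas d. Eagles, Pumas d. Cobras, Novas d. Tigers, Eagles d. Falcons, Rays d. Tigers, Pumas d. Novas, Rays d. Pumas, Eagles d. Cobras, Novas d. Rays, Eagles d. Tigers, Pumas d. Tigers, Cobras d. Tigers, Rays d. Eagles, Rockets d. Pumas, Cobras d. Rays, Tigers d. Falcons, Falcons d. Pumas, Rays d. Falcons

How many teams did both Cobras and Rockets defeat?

1

Cobras beat: Tigers, Novas, Rays.
Rockets beat: Cobras, Falcons, Pumas, Rays.
Both beat: Rays — 1.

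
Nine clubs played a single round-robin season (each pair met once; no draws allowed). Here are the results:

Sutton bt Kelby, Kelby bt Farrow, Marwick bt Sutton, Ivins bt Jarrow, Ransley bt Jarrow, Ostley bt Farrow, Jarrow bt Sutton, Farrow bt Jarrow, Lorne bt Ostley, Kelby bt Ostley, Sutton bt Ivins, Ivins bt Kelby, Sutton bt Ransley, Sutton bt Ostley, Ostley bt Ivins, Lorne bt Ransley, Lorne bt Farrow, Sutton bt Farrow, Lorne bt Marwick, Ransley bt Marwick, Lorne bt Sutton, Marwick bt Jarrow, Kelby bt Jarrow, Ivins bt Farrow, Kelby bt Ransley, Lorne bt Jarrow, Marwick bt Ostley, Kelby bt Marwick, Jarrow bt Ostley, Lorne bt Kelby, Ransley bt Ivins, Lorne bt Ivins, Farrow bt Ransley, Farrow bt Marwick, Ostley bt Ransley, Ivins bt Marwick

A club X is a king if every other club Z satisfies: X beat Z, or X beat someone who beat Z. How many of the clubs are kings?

1

Ostley cannot reach Lorne, Sutton in two steps.
Ivins cannot reach Lorne in two steps.
Lorne reaches everyone (king).
Jarrow cannot reach Lorne, Marwick in two steps.
Farrow cannot reach Lorne, Kelby in two steps.
Sutton cannot reach Lorne in two steps.
Ransley cannot reach Lorne in two steps.
Kelby cannot reach Lorne in two steps.
Marwick cannot reach Lorne in two steps.
Kings: Lorne — 1.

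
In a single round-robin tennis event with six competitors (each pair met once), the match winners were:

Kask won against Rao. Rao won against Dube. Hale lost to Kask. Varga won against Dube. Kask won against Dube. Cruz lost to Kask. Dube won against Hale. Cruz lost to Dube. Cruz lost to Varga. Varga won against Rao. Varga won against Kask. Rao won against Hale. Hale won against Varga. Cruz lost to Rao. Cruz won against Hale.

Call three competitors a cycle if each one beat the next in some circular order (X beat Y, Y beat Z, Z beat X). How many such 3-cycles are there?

Win totals: Kask 4, Rao 3, Cruz 1, Varga 4, Hale 1, Dube 2.
A competitor with w wins dominates both others in C(w,2) triples; summing gives 6 + 3 + 0 + 6 + 0 + 1 = 16 transitive triples.
Total triples C(6,3) = 20, so cyclic triples = 20 − 16 = 4.

4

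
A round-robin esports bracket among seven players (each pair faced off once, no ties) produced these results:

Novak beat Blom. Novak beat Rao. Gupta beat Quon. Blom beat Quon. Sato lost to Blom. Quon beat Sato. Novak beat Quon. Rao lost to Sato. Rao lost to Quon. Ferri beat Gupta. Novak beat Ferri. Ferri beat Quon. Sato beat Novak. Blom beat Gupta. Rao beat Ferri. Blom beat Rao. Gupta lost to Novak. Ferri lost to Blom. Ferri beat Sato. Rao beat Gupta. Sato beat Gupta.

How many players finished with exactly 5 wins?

Win totals: Sato 3, Novak 5, Quon 2, Blom 5, Gupta 1, Ferri 3, Rao 2.
Exactly 5: Novak, Blom — 2 players.

2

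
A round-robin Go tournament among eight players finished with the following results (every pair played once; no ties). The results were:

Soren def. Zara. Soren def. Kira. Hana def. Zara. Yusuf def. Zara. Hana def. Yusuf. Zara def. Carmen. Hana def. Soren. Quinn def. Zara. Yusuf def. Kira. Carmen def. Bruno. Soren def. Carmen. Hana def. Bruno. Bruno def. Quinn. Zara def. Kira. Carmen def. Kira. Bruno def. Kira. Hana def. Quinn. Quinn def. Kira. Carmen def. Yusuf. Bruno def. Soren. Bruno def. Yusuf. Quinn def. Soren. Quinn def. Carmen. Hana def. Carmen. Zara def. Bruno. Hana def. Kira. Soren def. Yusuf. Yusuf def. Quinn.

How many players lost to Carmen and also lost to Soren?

2

Carmen beat: Kira, Bruno, Yusuf.
Soren beat: Carmen, Kira, Zara, Yusuf.
Both beat: Kira, Yusuf — 2.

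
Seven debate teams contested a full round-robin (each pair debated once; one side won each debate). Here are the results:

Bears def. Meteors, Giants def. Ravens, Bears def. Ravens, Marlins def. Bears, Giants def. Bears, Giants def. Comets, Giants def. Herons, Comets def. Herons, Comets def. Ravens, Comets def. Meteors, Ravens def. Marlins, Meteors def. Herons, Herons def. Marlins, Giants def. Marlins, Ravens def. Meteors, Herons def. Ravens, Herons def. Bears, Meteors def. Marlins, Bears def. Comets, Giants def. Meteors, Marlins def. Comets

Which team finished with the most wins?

Win totals: Bears 3, Marlins 2, Giants 6, Herons 3, Comets 3, Ravens 2, Meteors 2.
Giants leads with 6 wins (next highest: 3).

Giants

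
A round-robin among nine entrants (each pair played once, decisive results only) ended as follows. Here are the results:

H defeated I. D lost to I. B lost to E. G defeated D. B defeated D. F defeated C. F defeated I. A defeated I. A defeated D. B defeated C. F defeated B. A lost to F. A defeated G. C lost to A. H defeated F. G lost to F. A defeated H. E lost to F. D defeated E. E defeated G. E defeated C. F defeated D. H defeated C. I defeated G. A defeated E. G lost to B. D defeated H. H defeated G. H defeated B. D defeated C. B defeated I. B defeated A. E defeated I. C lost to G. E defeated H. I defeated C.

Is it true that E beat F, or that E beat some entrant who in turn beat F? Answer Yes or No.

E did not beat F directly.
E beat B, C, G, H, I. Of those, H beat F.

Yes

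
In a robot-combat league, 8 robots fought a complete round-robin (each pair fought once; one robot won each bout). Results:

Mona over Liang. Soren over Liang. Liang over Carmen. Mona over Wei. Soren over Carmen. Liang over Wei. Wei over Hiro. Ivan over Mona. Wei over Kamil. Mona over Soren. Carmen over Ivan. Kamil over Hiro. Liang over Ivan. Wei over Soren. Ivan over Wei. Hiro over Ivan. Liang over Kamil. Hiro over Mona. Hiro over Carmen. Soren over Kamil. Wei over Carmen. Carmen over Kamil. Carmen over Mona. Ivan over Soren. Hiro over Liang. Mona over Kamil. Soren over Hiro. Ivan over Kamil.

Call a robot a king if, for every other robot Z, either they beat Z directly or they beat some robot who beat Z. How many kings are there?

Kamil cannot reach Wei, Soren in two steps.
Liang reaches everyone (king).
Wei reaches everyone (king).
Ivan reaches everyone (king).
Carmen reaches everyone (king).
Mona reaches everyone (king).
Soren reaches everyone (king).
Hiro reaches everyone (king).
Kings: Liang, Wei, Ivan, Carmen, Mona, Soren, Hiro — 7.

7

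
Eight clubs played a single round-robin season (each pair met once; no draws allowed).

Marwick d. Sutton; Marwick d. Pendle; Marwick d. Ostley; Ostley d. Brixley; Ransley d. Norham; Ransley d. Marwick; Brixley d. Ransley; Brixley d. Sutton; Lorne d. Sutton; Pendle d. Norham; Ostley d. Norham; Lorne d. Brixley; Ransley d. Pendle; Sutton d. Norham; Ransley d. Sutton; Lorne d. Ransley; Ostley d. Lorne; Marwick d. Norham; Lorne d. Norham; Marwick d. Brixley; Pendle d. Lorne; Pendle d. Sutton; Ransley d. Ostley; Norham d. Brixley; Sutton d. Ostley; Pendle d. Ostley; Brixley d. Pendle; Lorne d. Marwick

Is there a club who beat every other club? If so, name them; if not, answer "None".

None

Highest win total is Ransley with 5 (out of 7 possible).
Ransley lost to Brixley, Lorne, so no club went undefeated.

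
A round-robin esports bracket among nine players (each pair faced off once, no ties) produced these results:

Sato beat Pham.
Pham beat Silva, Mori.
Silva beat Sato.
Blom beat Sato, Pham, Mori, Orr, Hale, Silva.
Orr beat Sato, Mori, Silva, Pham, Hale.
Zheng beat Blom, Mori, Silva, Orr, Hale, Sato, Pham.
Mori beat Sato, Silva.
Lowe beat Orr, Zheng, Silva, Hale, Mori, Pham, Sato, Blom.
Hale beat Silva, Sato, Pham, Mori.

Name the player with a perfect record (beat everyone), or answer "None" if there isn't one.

Lowe has 8 wins out of 8 opponents — a perfect record.

Lowe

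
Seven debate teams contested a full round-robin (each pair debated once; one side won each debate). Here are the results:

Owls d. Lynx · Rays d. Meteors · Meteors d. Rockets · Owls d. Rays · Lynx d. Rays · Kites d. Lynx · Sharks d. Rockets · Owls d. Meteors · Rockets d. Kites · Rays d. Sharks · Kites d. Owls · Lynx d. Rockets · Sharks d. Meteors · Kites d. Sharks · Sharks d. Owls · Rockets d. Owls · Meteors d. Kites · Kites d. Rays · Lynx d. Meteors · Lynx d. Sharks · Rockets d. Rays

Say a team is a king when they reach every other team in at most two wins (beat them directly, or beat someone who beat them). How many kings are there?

Rays cannot reach Lynx in two steps.
Sharks reaches everyone (king).
Rockets reaches everyone (king).
Lynx reaches everyone (king).
Meteors reaches everyone (king).
Kites reaches everyone (king).
Owls reaches everyone (king).
Kings: Sharks, Rockets, Lynx, Meteors, Kites, Owls — 6.

6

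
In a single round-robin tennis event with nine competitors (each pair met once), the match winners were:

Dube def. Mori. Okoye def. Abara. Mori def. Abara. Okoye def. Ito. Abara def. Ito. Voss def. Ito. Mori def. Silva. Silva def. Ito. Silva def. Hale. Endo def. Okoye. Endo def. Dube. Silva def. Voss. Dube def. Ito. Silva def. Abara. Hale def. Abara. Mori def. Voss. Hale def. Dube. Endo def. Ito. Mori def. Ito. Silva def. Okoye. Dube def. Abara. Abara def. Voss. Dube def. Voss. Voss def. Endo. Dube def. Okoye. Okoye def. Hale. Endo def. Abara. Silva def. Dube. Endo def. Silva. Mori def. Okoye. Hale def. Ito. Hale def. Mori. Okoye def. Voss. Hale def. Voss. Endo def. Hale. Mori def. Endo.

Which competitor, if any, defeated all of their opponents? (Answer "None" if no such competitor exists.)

None

Highest win total is Silva with 6 (out of 8 possible).
Silva lost to Endo, Mori, so no competitor went undefeated.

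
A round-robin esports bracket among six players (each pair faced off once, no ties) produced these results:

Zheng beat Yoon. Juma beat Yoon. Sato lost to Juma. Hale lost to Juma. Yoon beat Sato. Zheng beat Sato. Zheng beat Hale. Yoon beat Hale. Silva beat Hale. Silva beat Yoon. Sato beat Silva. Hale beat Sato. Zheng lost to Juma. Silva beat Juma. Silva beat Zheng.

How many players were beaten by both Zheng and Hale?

1

Zheng beat: Yoon, Sato, Hale.
Hale beat: Sato.
Both beat: Sato — 1.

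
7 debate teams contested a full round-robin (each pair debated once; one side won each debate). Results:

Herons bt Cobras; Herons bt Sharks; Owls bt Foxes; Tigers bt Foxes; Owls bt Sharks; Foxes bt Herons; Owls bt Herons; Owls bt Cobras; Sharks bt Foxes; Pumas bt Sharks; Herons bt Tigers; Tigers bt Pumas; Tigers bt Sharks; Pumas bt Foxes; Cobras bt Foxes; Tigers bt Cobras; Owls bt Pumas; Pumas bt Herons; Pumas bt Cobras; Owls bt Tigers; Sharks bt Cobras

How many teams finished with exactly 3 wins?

Win totals: Cobras 1, Foxes 1, Owls 6, Pumas 4, Sharks 2, Herons 3, Tigers 4.
Exactly 3: Herons — 1 team.

1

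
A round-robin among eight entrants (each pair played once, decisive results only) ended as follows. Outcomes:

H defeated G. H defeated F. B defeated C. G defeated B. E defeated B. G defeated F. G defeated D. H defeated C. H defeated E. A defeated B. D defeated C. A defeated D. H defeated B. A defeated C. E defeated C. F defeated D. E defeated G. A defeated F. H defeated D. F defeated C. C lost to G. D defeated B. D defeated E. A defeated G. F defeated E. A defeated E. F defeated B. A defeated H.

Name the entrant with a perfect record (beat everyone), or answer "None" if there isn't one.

A has 7 wins out of 7 opponents — a perfect record.

A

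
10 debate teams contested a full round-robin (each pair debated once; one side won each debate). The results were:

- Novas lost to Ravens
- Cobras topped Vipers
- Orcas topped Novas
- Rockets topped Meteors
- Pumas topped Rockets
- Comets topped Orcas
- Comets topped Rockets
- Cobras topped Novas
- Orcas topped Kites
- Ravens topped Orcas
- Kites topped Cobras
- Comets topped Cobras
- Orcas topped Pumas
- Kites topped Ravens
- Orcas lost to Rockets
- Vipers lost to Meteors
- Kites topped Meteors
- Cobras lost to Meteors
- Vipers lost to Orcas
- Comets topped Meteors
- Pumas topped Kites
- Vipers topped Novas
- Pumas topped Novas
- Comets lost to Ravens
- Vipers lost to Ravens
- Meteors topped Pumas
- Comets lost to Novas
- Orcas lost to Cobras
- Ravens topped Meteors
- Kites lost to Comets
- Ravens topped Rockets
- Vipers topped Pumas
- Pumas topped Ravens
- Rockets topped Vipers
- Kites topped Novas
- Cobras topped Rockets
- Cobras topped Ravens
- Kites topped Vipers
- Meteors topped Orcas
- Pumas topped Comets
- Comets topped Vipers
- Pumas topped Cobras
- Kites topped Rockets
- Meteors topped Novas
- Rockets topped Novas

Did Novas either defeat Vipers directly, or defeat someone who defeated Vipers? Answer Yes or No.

Novas did not beat Vipers directly.
Novas beat Comets. Of those, Comets beat Vipers.

Yes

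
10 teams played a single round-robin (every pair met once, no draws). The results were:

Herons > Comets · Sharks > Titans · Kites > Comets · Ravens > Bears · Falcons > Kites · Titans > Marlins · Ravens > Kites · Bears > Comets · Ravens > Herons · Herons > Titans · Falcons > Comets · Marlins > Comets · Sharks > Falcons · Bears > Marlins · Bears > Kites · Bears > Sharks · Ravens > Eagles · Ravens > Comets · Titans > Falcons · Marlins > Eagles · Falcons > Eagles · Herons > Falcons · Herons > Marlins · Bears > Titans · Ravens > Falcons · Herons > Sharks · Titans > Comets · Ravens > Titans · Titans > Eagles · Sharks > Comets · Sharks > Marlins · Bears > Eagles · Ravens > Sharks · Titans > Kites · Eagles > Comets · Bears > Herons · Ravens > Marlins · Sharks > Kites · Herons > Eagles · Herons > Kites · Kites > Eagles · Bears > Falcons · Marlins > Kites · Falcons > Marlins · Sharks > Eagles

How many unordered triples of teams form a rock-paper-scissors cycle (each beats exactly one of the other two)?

Win totals: Ravens 9, Titans 5, Bears 8, Kites 2, Sharks 6, Marlins 3, Comets 0, Falcons 4, Eagles 1, Herons 7.
A team with w wins dominates both others in C(w,2) triples; summing gives 36 + 10 + 28 + 1 + 15 + 3 + 0 + 6 + 0 + 21 = 120 transitive triples.
Total triples C(10,3) = 120, so cyclic triples = 120 − 120 = 0.

0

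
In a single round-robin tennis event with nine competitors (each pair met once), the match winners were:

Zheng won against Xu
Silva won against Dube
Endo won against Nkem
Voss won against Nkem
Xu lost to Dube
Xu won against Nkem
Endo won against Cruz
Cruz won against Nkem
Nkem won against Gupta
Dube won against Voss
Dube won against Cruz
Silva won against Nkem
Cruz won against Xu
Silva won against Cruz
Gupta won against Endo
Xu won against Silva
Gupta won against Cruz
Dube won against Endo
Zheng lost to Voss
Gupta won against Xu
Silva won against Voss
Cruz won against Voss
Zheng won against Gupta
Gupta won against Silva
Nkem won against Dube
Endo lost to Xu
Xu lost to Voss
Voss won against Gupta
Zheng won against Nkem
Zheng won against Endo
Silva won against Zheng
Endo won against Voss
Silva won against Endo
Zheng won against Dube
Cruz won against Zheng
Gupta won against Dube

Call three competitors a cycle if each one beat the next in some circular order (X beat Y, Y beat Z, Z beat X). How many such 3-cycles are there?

Win totals: Zheng 5, Voss 4, Cruz 4, Silva 6, Nkem 2, Gupta 5, Endo 3, Dube 4, Xu 3.
A competitor with w wins dominates both others in C(w,2) triples; summing gives 10 + 6 + 6 + 15 + 1 + 10 + 3 + 6 + 3 = 60 transitive triples.
Total triples C(9,3) = 84, so cyclic triples = 84 − 60 = 24.

24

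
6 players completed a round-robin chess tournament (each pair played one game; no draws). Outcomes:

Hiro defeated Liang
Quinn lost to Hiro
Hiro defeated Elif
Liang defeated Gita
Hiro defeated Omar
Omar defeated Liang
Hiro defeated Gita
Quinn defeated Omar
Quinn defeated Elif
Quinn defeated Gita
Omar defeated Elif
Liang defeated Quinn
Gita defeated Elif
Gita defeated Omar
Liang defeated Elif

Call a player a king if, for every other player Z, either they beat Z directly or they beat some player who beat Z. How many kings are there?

1

Quinn cannot reach Hiro in two steps.
Hiro reaches everyone (king).
Elif cannot reach Quinn, Hiro, Gita, Liang, Omar in two steps.
Gita cannot reach Quinn, Hiro in two steps.
Liang cannot reach Hiro in two steps.
Omar cannot reach Hiro in two steps.
Kings: Hiro — 1.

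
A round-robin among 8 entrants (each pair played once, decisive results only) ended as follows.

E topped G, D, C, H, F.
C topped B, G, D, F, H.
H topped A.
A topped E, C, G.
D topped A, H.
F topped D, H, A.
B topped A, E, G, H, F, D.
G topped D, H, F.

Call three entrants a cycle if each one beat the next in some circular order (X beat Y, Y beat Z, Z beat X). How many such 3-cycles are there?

Win totals: A 3, B 6, C 5, D 2, E 5, F 3, G 3, H 1.
An entrant with w wins dominates both others in C(w,2) triples; summing gives 3 + 15 + 10 + 1 + 10 + 3 + 3 + 0 = 45 transitive triples.
Total triples C(8,3) = 56, so cyclic triples = 56 − 45 = 11.

11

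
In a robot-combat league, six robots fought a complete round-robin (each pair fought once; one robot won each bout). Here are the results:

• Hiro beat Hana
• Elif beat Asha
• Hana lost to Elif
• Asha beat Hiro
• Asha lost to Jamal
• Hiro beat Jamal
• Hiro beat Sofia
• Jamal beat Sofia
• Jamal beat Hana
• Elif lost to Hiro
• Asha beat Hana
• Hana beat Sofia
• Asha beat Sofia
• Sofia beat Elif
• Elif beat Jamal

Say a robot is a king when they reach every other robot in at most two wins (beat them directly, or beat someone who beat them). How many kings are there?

Jamal reaches everyone (king).
Hana cannot reach Jamal, Asha, Hiro in two steps.
Asha reaches everyone (king).
Elif reaches everyone (king).
Hiro reaches everyone (king).
Sofia cannot reach Hiro in two steps.
Kings: Jamal, Asha, Elif, Hiro — 4.

4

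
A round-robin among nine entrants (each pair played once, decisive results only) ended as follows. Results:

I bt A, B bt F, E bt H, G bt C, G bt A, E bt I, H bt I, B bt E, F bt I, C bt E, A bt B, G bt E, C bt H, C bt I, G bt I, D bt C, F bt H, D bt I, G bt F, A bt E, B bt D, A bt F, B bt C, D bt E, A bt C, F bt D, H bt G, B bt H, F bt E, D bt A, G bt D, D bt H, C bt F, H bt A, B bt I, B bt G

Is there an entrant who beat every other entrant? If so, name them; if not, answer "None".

Highest win total is B with 7 (out of 8 possible).
B lost to A, so no entrant went undefeated.

None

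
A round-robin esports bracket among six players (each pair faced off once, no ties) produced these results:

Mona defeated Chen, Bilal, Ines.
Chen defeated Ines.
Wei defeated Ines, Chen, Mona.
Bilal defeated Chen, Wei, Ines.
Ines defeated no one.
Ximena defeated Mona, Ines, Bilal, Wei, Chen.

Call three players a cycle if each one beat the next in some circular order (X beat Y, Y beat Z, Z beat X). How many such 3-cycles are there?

1

Win totals: Bilal 3, Chen 1, Ximena 5, Wei 3, Ines 0, Mona 3.
A player with w wins dominates both others in C(w,2) triples; summing gives 3 + 0 + 10 + 3 + 0 + 3 = 19 transitive triples.
Total triples C(6,3) = 20, so cyclic triples = 20 − 19 = 1.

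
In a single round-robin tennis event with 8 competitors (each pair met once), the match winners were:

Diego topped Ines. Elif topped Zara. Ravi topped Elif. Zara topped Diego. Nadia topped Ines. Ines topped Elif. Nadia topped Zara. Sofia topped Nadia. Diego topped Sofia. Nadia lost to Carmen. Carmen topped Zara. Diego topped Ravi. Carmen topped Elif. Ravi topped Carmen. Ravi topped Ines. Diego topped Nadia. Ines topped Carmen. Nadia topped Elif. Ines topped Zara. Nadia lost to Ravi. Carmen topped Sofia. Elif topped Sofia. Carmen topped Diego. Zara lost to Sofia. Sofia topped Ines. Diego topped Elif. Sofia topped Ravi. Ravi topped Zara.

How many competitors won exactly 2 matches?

Win totals: Ravi 5, Sofia 4, Nadia 3, Diego 5, Carmen 5, Ines 3, Elif 2, Zara 1.
Exactly 2: Elif — 1 competitor.

1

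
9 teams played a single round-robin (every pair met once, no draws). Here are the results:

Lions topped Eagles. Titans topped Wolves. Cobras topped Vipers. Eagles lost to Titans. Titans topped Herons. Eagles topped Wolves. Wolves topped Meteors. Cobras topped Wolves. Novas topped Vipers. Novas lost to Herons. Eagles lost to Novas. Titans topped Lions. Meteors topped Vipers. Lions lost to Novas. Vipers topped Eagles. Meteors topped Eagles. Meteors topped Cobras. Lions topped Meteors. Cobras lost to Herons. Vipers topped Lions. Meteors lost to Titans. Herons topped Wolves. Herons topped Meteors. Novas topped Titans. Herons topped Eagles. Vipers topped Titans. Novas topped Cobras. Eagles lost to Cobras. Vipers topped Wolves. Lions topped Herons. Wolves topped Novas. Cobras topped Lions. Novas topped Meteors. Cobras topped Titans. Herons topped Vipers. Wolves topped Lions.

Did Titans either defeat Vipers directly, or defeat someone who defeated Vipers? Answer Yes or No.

Titans did not beat Vipers directly.
Titans beat Eagles, Meteors, Lions, Wolves, Herons. Of those, Meteors beat Vipers.

Yes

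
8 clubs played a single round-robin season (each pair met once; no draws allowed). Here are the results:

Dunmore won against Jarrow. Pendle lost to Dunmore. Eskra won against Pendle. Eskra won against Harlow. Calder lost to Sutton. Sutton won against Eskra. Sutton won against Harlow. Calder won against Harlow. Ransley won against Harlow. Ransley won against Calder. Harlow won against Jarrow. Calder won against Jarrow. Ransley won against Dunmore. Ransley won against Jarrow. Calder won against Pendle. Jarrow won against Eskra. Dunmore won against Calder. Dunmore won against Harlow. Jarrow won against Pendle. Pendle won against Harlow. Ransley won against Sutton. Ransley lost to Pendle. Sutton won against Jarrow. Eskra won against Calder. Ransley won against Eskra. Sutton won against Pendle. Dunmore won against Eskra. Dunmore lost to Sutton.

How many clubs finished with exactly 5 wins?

Win totals: Ransley 6, Harlow 1, Sutton 6, Calder 3, Eskra 3, Jarrow 2, Pendle 2, Dunmore 5.
Exactly 5: Dunmore — 1 club.

1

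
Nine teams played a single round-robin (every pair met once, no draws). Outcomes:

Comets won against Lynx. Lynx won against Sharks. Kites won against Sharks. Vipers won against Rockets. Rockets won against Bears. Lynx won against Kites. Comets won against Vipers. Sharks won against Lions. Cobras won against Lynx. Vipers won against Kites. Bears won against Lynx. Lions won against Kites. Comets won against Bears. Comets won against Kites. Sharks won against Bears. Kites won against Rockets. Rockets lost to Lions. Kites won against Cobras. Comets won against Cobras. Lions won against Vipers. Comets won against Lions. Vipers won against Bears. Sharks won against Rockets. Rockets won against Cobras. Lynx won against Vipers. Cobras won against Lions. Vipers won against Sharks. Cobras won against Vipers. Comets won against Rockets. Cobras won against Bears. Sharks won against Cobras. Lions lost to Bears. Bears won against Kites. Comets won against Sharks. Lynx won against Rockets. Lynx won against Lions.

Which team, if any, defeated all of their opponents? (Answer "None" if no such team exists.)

Comets

Comets has 8 wins out of 8 opponents — a perfect record.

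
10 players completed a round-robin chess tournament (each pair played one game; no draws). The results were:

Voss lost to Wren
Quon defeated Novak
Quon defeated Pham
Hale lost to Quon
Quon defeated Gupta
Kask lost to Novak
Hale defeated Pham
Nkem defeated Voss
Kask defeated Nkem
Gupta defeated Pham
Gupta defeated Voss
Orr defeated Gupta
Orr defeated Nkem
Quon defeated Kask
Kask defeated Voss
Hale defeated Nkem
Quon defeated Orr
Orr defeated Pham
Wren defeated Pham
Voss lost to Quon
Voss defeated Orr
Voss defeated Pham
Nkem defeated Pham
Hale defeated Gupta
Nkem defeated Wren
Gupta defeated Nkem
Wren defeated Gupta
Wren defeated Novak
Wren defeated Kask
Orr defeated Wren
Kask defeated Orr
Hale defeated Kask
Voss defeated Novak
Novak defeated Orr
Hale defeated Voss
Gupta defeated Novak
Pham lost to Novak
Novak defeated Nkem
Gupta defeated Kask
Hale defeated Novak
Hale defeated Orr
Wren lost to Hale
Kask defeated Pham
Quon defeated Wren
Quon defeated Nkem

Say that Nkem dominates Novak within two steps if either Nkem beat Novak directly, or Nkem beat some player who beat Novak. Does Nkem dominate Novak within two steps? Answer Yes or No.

Nkem did not beat Novak directly.
Nkem beat Voss, Wren, Pham. Of those, Voss beat Novak.

Yes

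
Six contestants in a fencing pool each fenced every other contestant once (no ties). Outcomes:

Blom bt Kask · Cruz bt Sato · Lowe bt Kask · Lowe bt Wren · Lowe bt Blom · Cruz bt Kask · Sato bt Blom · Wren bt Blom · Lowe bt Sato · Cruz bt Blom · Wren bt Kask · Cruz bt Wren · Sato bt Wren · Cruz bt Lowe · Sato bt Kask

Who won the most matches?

Win totals: Blom 1, Sato 3, Wren 2, Cruz 5, Kask 0, Lowe 4.
Cruz leads with 5 wins (next highest: 4).

Cruz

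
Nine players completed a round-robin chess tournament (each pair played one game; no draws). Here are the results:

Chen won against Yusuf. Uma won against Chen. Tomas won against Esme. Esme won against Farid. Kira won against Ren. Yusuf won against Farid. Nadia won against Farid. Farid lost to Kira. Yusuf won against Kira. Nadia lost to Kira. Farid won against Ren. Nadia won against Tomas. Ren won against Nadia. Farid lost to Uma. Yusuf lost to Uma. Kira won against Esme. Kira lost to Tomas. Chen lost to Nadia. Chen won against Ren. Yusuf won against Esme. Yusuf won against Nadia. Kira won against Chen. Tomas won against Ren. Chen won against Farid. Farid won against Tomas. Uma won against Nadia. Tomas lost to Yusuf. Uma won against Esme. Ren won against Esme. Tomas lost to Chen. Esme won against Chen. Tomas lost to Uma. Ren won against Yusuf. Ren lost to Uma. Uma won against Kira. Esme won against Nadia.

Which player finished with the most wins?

Win totals: Uma 8, Nadia 3, Tomas 3, Ren 3, Farid 2, Kira 5, Chen 4, Yusuf 5, Esme 3.
Uma leads with 8 wins (next highest: 5).

Uma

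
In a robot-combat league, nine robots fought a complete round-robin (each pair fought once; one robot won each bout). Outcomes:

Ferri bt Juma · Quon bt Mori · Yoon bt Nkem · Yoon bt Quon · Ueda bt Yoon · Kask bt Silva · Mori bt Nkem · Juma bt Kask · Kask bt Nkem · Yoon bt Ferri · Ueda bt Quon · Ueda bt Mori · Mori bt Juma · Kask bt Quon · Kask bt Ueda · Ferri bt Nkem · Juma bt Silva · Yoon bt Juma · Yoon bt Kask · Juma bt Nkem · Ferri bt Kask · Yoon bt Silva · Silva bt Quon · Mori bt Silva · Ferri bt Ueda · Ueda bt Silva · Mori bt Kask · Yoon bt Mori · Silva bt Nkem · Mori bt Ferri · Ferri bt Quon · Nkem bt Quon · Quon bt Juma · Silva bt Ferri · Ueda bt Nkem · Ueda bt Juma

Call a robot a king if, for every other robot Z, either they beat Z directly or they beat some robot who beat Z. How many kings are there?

Nkem cannot reach Silva, Kask, Ueda, Ferri, Yoon in two steps.
Silva cannot reach Yoon in two steps.
Kask reaches everyone (king).
Mori cannot reach Yoon in two steps.
Ueda reaches everyone (king).
Ferri reaches everyone (king).
Quon cannot reach Ueda, Yoon in two steps.
Juma cannot reach Mori, Yoon in two steps.
Yoon reaches everyone (king).
Kings: Kask, Ueda, Ferri, Yoon — 4.

4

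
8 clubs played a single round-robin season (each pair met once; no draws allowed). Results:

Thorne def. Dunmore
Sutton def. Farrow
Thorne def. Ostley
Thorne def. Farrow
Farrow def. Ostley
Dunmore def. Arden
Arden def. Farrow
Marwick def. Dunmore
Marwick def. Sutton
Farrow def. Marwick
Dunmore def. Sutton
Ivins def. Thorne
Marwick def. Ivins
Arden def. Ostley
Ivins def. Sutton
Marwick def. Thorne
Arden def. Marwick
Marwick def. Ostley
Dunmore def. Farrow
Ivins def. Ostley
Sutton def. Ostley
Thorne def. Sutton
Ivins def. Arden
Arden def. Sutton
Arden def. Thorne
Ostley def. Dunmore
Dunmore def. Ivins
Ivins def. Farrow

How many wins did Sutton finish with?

Sutton's results: beat Farrow, Ostley; lost to Thorne, Ivins, Marwick, Arden, Dunmore.
That is 2 wins.

2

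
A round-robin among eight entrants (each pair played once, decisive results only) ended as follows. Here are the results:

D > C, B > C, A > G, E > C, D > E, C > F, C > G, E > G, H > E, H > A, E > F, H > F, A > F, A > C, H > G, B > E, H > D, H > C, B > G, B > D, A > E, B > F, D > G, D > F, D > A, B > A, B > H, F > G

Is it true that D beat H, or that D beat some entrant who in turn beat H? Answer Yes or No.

No

D did not beat H directly.
D beat A, C, E, F, G, but each of them lost to H. No two-step path.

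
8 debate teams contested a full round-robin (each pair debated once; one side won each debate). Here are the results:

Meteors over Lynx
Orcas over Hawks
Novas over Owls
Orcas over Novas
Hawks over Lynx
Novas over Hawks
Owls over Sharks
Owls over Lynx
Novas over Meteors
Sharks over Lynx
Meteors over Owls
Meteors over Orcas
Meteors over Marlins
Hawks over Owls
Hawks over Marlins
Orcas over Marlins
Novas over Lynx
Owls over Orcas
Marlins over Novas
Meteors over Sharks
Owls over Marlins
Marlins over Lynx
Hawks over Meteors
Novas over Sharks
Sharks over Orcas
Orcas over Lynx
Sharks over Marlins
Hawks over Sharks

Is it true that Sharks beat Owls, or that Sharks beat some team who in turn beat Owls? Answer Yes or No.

No

Sharks did not beat Owls directly.
Sharks beat Orcas, Lynx, Marlins, but each of them lost to Owls. No two-step path.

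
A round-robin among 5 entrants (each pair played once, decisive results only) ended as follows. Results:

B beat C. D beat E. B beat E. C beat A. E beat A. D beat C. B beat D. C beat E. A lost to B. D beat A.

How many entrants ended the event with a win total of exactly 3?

Win totals: A 0, B 4, C 2, D 3, E 1.
Exactly 3: D — 1 entrant.

1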